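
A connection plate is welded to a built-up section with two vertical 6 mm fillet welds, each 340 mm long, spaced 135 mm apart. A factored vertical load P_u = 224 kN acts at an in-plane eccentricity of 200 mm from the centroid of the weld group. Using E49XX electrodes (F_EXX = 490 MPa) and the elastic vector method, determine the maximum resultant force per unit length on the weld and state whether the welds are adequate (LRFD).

Total weld length L_w = 680 mm. Treat welds as unit-width lines.
Polar moment about centroid: J = 2[d³/12 + d(b/2)²] = 2[340³/12 + 340×67.5²] = 9649000 mm³.
Direct shear f_v = P/L_w = 224×10³ / 680 = 329.4 N/mm (vertical).
Torsion M = P·e = 224×10³ × 200 = 44800000 N·mm.
Critical point at (x, y) = (67.5, 170) from centroid. f_tx = M·y/J = 789.3 N/mm; f_ty = M·x/J = 313.4 N/mm.
Resultant f_max = √[f_tx² + (f_v + f_ty)²] = √[789.3² + (329.4 + 313.4)²] = 1018 N/mm.
Capacity per unit length: φr_n = 0.75 × 0.6 × 490 × (0.707 × 6) = 935.4 N/mm.
1018 > 935.4 → NOT adequate.

f_max ≈ 1020 N/mm; NOT adequate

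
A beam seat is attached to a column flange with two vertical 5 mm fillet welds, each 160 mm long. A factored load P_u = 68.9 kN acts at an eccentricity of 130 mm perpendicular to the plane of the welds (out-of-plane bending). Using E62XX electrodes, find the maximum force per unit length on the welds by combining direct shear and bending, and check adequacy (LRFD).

E62XX → F_EXX = 620 MPa.
L_w = 2 × 160 = 320 mm; section modulus (unit throat) S = 2 × L²/6 = 8533 mm².
Direct shear f_v = P/L_w = 68.9×10³/320 = 215.3 N/mm.
Moment M = P × e = 68.9×10³ × 130 = 8957000 N·mm; bending f_b = M/S = 1050 N/mm.
f_max = √(f_v² + f_b²) = √(215.3² + 1050²) = 1072 N/mm.
φr_n = 0.75 × 0.6 × 620 × (0.707 × 5) = 986.3 N/mm → NOT adequate.

f_max ≈ 1070 N/mm; NOT adequate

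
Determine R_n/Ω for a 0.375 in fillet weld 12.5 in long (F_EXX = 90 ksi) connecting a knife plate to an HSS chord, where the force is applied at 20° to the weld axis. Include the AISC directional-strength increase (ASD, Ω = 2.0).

t_e = 0.707 × 0.375 = 0.2651 in; A_we = 0.2651 × 12.5 = 3.314 in².
Directional factor: 1.0 + 0.5 sin^1.5(20°) = 1.1.
F_nw = 0.6 × 90 × 1.1 = 59.4 ksi.
R_n/Ω = (59.4 × 3.314) / 2.0 = 98.43 kip.

R_n/Ω ≈ 98.4 kip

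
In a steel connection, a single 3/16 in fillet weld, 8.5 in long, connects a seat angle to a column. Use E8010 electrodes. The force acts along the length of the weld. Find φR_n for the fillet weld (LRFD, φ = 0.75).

E80XX → F_EXX = 80 ksi.
Effective throat t_e = 0.707 × 0.1875 = 0.1326 in.
Total length L = 8.5 in; A_we = 0.1326 × 8.5 = 1.127 in².
F_nw = 0.6 F_EXX = 0.6 × 80 = 48 ksi.
φR_n = 0.75 × 48 × 1.127 = 40.56 kip.

φR_n ≈ 40.6 kip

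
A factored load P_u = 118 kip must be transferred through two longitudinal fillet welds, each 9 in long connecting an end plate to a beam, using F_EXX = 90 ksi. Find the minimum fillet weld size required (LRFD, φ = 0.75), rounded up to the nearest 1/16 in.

w = 1/4 in

Total weld length L = 18 in.
Required throat t_e = P_u / (φ × 0.6 F_EXX × L) = 118 / (0.75 × 0.6 × 90 × 18) = 0.1619 in.
Required leg w = t_e / 0.707 = 0.2289 in → use 1/4 in.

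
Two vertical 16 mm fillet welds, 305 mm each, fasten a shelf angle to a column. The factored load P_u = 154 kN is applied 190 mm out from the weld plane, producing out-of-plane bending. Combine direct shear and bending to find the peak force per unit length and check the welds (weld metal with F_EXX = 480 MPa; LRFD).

L_w = 2 × 305 = 610 mm; section modulus (unit throat) S = 2 × L²/6 = 31010 mm².
Direct shear f_v = P/L_w = 154×10³/610 = 252.5 N/mm.
Moment M = P × e = 154×10³ × 190 = 29260000 N·mm; bending f_b = M/S = 943.6 N/mm.
f_max = √(f_v² + f_b²) = √(252.5² + 943.6²) = 976.8 N/mm.
φr_n = 0.75 × 0.6 × 480 × (0.707 × 16) = 2443 N/mm → adequate.

f_max ≈ 977 N/mm; adequate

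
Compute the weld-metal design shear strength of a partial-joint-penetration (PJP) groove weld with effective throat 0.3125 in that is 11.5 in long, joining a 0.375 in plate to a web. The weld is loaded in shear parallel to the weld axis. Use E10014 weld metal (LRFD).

E100XX → F_EXX = 100 ksi.
Effective throat (given) t_e = 0.3125 in.
A_we = 0.3125 × 11.5 = 3.594 in².
F_nw = 0.6 F_EXX = 60 ksi.
φR_n = 0.75 × 60 × 3.594 = 161.7 kip.

φR_n ≈ 162 kip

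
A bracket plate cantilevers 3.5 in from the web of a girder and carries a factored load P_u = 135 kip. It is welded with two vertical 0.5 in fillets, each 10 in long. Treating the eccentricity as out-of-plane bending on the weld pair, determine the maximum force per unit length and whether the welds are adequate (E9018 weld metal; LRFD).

E90XX → F_EXX = 90 ksi.
L_w = 2 × 10 = 20 in; section modulus (unit throat) S = 2 × L²/6 = 33.33 in².
Direct shear f_v = P/L_w = 135/20 = 6.75 kip/in.
Moment M = P × e = 135 × 3.5 = 472.5 kip·in; bending f_b = M/S = 14.17 kip/in.
f_max = √(f_v² + f_b²) = √(6.75² + 14.17²) = 15.7 kip/in.
φr_n = 0.75 × 0.6 × 90 × (0.707 × 0.5) = 14.32 kip/in → NOT adequate.

f_max ≈ 15.7 kip/in; NOT adequate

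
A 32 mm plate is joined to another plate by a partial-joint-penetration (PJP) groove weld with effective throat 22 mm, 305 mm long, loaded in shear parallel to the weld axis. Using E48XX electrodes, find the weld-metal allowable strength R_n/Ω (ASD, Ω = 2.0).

E48XX → F_EXX = 480 MPa.
Effective throat (given) t_e = 22 mm.
A_we = 22 × 305 = 6710 mm².
F_nw = 0.6 F_EXX = 288 MPa.
R_n/Ω = (288 × 6710) / 2.0 × 10⁻³ = 966.2 kN.

R_n/Ω ≈ 966 kN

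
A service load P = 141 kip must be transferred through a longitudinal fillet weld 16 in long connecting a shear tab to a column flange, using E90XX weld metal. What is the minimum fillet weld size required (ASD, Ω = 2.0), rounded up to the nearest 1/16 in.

E90XX → F_EXX = 90 ksi.
Total weld length L = 16 in.
Required throat t_e = P × Ω / (0.6 F_EXX × L) = 141 × 2.0 / (0.6 × 90 × 16) = 0.3264 in.
Required leg w = t_e / 0.707 = 0.4617 in → use 1/2 in.

w = 1/2 in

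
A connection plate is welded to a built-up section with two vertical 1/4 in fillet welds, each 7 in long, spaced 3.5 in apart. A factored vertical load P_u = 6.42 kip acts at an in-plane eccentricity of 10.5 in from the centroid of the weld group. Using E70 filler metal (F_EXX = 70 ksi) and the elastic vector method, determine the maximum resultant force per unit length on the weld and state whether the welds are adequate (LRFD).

Total weld length L_w = 14 in. Treat welds as unit-width lines.
Polar moment about centroid: J = 2[d³/12 + d(b/2)²] = 2[7³/12 + 7×1.75²] = 100 in³.
Direct shear f_v = P/L_w = 6.42 / 14 = 0.4586 kip/in (vertical).
Torsion M = P·e = 6.42 × 10.5 = 67.41 kip·in.
Critical point at (x, y) = (1.75, 3.5) from centroid. f_tx = M·y/J = 2.358 kip/in; f_ty = M·x/J = 1.179 kip/in.
Resultant f_max = √[f_tx² + (f_v + f_ty)²] = √[2.358² + (0.4586 + 1.179)²] = 2.871 kip/in.
Capacity per unit length: φr_n = 0.75 × 0.6 × 70 × (0.707 × 0.25) = 5.568 kip/in.
2.871 ≤ 5.568 → adequate.

f_max ≈ 2.87 kip/in; adequate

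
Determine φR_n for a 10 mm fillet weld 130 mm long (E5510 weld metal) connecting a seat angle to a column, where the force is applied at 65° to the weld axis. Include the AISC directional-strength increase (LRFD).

E55XX → F_EXX = 550 MPa.
t_e = 0.707 × 10 = 7.07 mm; A_we = 7.07 × 130 = 919.1 mm².
Directional factor: 1.0 + 0.5 sin^1.5(65°) = 1.431.
F_nw = 0.6 × 550 × 1.431 = 472.4 MPa.
φR_n = 0.75 × 472.4 × 919.1 × 10⁻³ = 325.6 kN.

φR_n ≈ 326 kN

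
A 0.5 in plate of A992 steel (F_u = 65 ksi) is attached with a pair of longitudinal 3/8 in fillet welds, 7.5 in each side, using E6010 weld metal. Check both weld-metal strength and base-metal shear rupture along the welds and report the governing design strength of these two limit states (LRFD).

φR_n ≈ 107 kip (weld metal governs)

E60XX → F_EXX = 60 ksi.
t_e = 0.707 × 0.375 = 0.2651 in; L = 15 in.
Weld metal: φR_n = 0.75 × 0.6 × 60 × 0.2651 × 15 = 107.4 kip.
Base metal (shear rupture): φR_n = 0.75 × 0.6 × 65 × 0.5 × 15 = 219.4 kip.
Governing: weld metal.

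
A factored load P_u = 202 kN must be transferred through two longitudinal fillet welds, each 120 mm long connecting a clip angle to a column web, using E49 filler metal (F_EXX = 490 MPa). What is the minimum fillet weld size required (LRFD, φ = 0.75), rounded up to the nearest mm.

Total weld length L = 240 mm.
Required throat t_e = P_u / (φ × 0.6 F_EXX × L) = 202 / (0.75 × 0.6 × 490 × 240 × 10⁻³) = 3.817 mm.
Required leg w = t_e / 0.707 = 5.399 mm → use 6 mm.

w = 6 mm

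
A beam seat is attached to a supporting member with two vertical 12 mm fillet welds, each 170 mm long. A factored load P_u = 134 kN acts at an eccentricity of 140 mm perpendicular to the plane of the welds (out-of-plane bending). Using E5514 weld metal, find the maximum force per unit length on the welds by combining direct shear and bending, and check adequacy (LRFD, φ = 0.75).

f_max ≈ 1990 N/mm; adequate

E55XX → F_EXX = 550 MPa.
L_w = 2 × 170 = 340 mm; section modulus (unit throat) S = 2 × L²/6 = 9633 mm².
Direct shear f_v = P/L_w = 134×10³/340 = 394.1 N/mm.
Moment M = P × e = 134×10³ × 140 = 18760000 N·mm; bending f_b = M/S = 1947 N/mm.
f_max = √(f_v² + f_b²) = √(394.1² + 1947²) = 1987 N/mm.
φr_n = 0.75 × 0.6 × 550 × (0.707 × 12) = 2100 N/mm → adequate.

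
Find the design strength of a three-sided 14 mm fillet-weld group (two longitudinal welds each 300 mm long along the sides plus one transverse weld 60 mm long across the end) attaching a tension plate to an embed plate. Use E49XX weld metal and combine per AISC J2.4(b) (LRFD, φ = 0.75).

φR_n ≈ 1440 kN

E49XX → F_EXX = 490 MPa.
t_e = 0.707 × 14 = 9.898 mm.
R_nwl = 0.6 × 490 × 9.898 × 600 × 10⁻³ = 1746 kN (longitudinal, 2 welds).
R_nwt = 0.6 × 490 × 9.898 × 60 × 10⁻³ = 174.6 kN (transverse, base value).
(i) R_nwl + R_nwt = 1921 kN; (ii) 0.85 R_nwl + 1.5 R_nwt = 1746 kN.
R_n = max = 1921 kN [governs: (i)]; φR_n = 1440 kN.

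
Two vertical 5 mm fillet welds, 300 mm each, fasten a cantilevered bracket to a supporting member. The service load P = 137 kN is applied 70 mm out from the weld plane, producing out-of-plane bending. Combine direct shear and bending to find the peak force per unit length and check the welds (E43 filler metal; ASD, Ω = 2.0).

E43XX → F_EXX = 430 MPa.
L_w = 2 × 300 = 600 mm; section modulus (unit throat) S = 2 × L²/6 = 30000 mm².
Direct shear f_v = P/L_w = 137×10³/600 = 228.3 N/mm.
Moment M = P × e = 137×10³ × 70 = 9590000 N·mm; bending f_b = M/S = 319.7 N/mm.
f_max = √(f_v² + f_b²) = √(228.3² + 319.7²) = 392.8 N/mm.
r_n/Ω = (1/2.0) × 0.6 × 430 × (0.707 × 5) = 456 N/mm → adequate.

f_max ≈ 393 N/mm; adequate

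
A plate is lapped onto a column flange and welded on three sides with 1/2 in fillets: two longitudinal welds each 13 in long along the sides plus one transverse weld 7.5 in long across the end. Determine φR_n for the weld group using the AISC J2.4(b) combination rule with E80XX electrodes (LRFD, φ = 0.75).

φR_n ≈ 426 kips

E80XX → F_EXX = 80 ksi.
t_e = 0.707 × 0.5 = 0.3535 in.
R_nwl = 0.6 × 80 × 0.3535 × 26 = 441.2 kips (longitudinal, 2 welds).
R_nwt = 0.6 × 80 × 0.3535 × 7.5 = 127.3 kips (transverse, base value).
(i) R_nwl + R_nwt = 568.4 kips; (ii) 0.85 R_nwl + 1.5 R_nwt = 565.9 kips.
R_n = max = 568.4 kips [governs: (i)]; φR_n = 426.3 kips.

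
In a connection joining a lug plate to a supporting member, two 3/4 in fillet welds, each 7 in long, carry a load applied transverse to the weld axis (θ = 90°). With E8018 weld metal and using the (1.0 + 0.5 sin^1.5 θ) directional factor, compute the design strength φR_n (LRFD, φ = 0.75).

φR_n ≈ 401 kip

E80XX → F_EXX = 80 ksi.
t_e = 0.707 × 0.75 = 0.5302 in; A_we = 0.5302 × 14 = 7.423 in².
Directional factor: 1.0 + 0.5 sin^1.5(90°) = 1.5.
F_nw = 0.6 × 80 × 1.5 = 72 ksi.
φR_n = 0.75 × 72 × 7.423 = 400.9 kip.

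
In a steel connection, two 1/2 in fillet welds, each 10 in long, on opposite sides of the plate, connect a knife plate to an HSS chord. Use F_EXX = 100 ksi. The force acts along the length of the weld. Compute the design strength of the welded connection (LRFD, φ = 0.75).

φR_n ≈ 318 kip

Effective throat t_e = 0.707 × 0.5 = 0.3535 in.
Total length L = 20 in; A_we = 0.3535 × 20 = 7.07 in².
F_nw = 0.6 F_EXX = 0.6 × 100 = 60 ksi.
φR_n = 0.75 × 60 × 7.07 = 318.1 kip.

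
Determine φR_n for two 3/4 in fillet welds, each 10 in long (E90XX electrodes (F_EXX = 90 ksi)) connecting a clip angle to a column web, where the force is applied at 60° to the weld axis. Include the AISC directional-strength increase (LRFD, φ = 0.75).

t_e = 0.707 × 0.75 = 0.5302 in; A_we = 0.5302 × 20 = 10.61 in².
Directional factor: 1.0 + 0.5 sin^1.5(60°) = 1.403.
F_nw = 0.6 × 90 × 1.403 = 75.76 ksi.
φR_n = 0.75 × 75.76 × 10.61 = 602.6 kips.

φR_n ≈ 603 kips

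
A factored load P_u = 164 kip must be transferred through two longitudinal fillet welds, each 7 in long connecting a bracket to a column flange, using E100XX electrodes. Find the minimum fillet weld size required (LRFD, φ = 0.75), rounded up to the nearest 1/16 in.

E100XX → F_EXX = 100 ksi.
Total weld length L = 14 in.
Required throat t_e = P_u / (φ × 0.6 F_EXX × L) = 164 / (0.75 × 0.6 × 100 × 14) = 0.2603 in.
Required leg w = t_e / 0.707 = 0.3682 in → use 3/8 in.

w = 3/8 in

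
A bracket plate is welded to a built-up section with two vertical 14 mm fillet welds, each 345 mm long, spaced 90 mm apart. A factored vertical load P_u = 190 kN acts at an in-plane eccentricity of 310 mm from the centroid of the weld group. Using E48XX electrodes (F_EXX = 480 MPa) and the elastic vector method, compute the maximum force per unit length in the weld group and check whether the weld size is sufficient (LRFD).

f_max ≈ 1370 N/mm; adequate

Total weld length L_w = 690 mm. Treat welds as unit-width lines.
Polar moment about centroid: J = 2[d³/12 + d(b/2)²] = 2[345³/12 + 345×45²] = 8241000 mm³.
Direct shear f_v = P/L_w = 190×10³ / 690 = 275.4 N/mm (vertical).
Torsion M = P·e = 190×10³ × 310 = 58900000 N·mm.
Critical point at (x, y) = (45, 172.5) from centroid. f_tx = M·y/J = 1233 N/mm; f_ty = M·x/J = 321.6 N/mm.
Resultant f_max = √[f_tx² + (f_v + f_ty)²] = √[1233² + (275.4 + 321.6)²] = 1370 N/mm.
Capacity per unit length: φr_n = 0.75 × 0.6 × 480 × (0.707 × 14) = 2138 N/mm.
1370 ≤ 2138 → adequate.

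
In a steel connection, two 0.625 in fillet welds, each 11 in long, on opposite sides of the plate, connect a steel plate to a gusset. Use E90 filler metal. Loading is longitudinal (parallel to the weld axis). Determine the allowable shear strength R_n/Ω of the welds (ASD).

R_n/Ω ≈ 262 kips

E90XX → F_EXX = 90 ksi.
Effective throat t_e = 0.707 × 0.625 = 0.4419 in.
Total length L = 22 in; A_we = 0.4419 × 22 = 9.721 in².
F_nw = 0.6 F_EXX = 0.6 × 90 = 54 ksi.
R_n = 54 × 9.721 = 524.9 kips; R_n/Ω = 524.9/2.0 = 262.5 kips.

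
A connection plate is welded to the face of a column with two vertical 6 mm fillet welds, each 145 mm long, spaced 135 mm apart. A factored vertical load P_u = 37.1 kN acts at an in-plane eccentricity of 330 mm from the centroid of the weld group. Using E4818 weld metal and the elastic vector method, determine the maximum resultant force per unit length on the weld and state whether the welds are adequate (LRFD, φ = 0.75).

f_max ≈ 756 N/mm; adequate

E48XX → F_EXX = 480 MPa.
Total weld length L_w = 290 mm. Treat welds as unit-width lines.
Polar moment about centroid: J = 2[d³/12 + d(b/2)²] = 2[145³/12 + 145×67.5²] = 1829000 mm³.
Direct shear f_v = P/L_w = 37.1×10³ / 290 = 127.9 N/mm (vertical).
Torsion M = P·e = 37.1×10³ × 330 = 12243000 N·mm.
Critical point at (x, y) = (67.5, 72.5) from centroid. f_tx = M·y/J = 485.2 N/mm; f_ty = M·x/J = 451.7 N/mm.
Resultant f_max = √[f_tx² + (f_v + f_ty)²] = √[485.2² + (127.9 + 451.7)²] = 755.9 N/mm.
Capacity per unit length: φr_n = 0.75 × 0.6 × 480 × (0.707 × 6) = 916.3 N/mm.
755.9 ≤ 916.3 → adequate.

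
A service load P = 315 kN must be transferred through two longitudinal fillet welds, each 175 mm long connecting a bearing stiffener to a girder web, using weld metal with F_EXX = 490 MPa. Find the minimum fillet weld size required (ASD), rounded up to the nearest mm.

Total weld length L = 350 mm.
Required throat t_e = P × Ω / (0.6 F_EXX × L) = 315 × 2.0 / (0.6 × 490 × 350 × 10⁻³) = 6.122 mm.
Required leg w = t_e / 0.707 = 8.66 mm → use 9 mm.

w = 9 mm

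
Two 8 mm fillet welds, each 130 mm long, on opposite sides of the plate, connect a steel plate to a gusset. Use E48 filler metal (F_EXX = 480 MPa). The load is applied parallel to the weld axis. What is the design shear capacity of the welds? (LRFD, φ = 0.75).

Effective throat t_e = 0.707 × 8 = 5.656 mm.
Total length L = 260 mm; A_we = 5.656 × 260 = 1471 mm².
F_nw = 0.6 F_EXX = 0.6 × 480 = 288 MPa.
φR_n = 0.75 × 288 × 1471 × 10⁻³ = 317.6 kN.

φR_n ≈ 318 kN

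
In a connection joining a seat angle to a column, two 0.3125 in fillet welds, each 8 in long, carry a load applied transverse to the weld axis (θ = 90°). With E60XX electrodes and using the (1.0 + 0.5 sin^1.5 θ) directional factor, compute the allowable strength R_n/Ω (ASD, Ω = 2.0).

E60XX → F_EXX = 60 ksi.
t_e = 0.707 × 0.3125 = 0.2209 in; A_we = 0.2209 × 16 = 3.535 in².
Directional factor: 1.0 + 0.5 sin^1.5(90°) = 1.5.
F_nw = 0.6 × 60 × 1.5 = 54 ksi.
R_n/Ω = (54 × 3.535) / 2.0 = 95.44 kips.

R_n/Ω ≈ 95.4 kips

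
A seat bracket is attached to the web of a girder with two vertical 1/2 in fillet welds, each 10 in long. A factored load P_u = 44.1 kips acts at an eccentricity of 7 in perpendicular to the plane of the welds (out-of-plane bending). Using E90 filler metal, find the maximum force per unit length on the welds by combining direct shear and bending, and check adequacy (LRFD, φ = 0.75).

f_max ≈ 9.52 kip/in; adequate

E90XX → F_EXX = 90 ksi.
L_w = 2 × 10 = 20 in; section modulus (unit throat) S = 2 × L²/6 = 33.33 in².
Direct shear f_v = P/L_w = 44.1/20 = 2.205 kip/in.
Moment M = P × e = 44.1 × 7 = 308.7 kip·in; bending f_b = M/S = 9.261 kip/in.
f_max = √(f_v² + f_b²) = √(2.205² + 9.261²) = 9.52 kip/in.
φr_n = 0.75 × 0.6 × 90 × (0.707 × 0.5) = 14.32 kip/in → adequate.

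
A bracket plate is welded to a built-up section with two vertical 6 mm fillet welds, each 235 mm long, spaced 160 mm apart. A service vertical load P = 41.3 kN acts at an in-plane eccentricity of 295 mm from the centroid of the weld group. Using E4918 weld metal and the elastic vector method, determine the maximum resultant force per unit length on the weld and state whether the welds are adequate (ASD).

E49XX → F_EXX = 490 MPa.
Total weld length L_w = 470 mm. Treat welds as unit-width lines.
Polar moment about centroid: J = 2[d³/12 + d(b/2)²] = 2[235³/12 + 235×80²] = 5171000 mm³.
Direct shear f_v = P/L_w = 41.3×10³ / 470 = 87.87 N/mm (vertical).
Torsion M = P·e = 41.3×10³ × 295 = 12184000 N·mm.
Critical point at (x, y) = (80, 117.5) from centroid. f_tx = M·y/J = 276.8 N/mm; f_ty = M·x/J = 188.5 N/mm.
Resultant f_max = √[f_tx² + (f_v + f_ty)²] = √[276.8² + (87.87 + 188.5)²] = 391.2 N/mm.
Capacity per unit length: r_n/Ω = (1/2.0) × 0.6 × 490 × (0.707 × 6) = 623.6 N/mm.
391.2 ≤ 623.6 → adequate.

f_max ≈ 391 N/mm; adequate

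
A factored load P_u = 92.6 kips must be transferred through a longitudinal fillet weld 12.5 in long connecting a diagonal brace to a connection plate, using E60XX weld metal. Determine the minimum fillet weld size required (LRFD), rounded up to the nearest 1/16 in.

w = 7/16 in

E60XX → F_EXX = 60 ksi.
Total weld length L = 12.5 in.
Required throat t_e = P_u / (φ × 0.6 F_EXX × L) = 92.6 / (0.75 × 0.6 × 60 × 12.5) = 0.2744 in.
Required leg w = t_e / 0.707 = 0.3881 in → use 7/16 in.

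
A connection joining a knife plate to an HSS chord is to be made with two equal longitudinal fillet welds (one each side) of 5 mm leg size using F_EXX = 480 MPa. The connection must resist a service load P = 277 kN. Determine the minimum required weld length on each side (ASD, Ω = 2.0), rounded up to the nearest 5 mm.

Throat t_e = 0.707 × 5 = 3.535 mm.
r_n/Ω = (0.6 × 480 × 3.535) / 2.0 = 509 N/mm = 0.509 kN/mm.
L_req = P / (r_n/Ω) = 277 / 0.509 = 544.2 mm total.
Per side: 544.2 / 2 = 272.1 mm.
Round up → use L = 275 mm on each side.

L = 275 mm on each side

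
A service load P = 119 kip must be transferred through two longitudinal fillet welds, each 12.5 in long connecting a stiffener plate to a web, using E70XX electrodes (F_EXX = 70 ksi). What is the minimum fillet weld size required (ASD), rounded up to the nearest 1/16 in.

Total weld length L = 25 in.
Required throat t_e = P × Ω / (0.6 F_EXX × L) = 119 × 2.0 / (0.6 × 70 × 25) = 0.2267 in.
Required leg w = t_e / 0.707 = 0.3206 in → use 3/8 in.

w = 3/8 in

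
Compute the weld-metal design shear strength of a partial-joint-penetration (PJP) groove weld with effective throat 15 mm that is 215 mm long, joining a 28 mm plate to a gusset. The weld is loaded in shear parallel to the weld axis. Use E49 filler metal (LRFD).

φR_n ≈ 711 kN

E49XX → F_EXX = 490 MPa.
Effective throat (given) t_e = 15 mm.
A_we = 15 × 215 = 3225 mm².
F_nw = 0.6 F_EXX = 294 MPa.
φR_n = 0.75 × 294 × 3225 × 10⁻³ = 711.1 kN.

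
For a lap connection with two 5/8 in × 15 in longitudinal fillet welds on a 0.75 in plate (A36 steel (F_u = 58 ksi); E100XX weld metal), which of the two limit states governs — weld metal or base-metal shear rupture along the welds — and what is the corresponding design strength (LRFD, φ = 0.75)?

E100XX → F_EXX = 100 ksi.
t_e = 0.707 × 0.625 = 0.4419 in; L = 30 in.
Weld metal: φR_n = 0.75 × 0.6 × 100 × 0.4419 × 30 = 596.5 kips.
Base metal (shear rupture): φR_n = 0.75 × 0.6 × 58 × 0.75 × 30 = 587.2 kips.
Governing: base-metal shear rupture.

φR_n ≈ 587 kips (base-metal shear rupture governs)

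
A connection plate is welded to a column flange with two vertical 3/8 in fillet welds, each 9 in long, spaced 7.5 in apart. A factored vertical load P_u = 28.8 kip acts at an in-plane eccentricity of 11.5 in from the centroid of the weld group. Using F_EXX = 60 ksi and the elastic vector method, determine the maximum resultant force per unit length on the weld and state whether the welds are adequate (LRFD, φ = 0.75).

Total weld length L_w = 18 in. Treat welds as unit-width lines.
Polar moment about centroid: J = 2[d³/12 + d(b/2)²] = 2[9³/12 + 9×3.75²] = 374.6 in³.
Direct shear f_v = P/L_w = 28.8 / 18 = 1.6 kip/in (vertical).
Torsion M = P·e = 28.8 × 11.5 = 331.2 kip·in.
Critical point at (x, y) = (3.75, 4.5) from centroid. f_tx = M·y/J = 3.978 kip/in; f_ty = M·x/J = 3.315 kip/in.
Resultant f_max = √[f_tx² + (f_v + f_ty)²] = √[3.978² + (1.6 + 3.315)²] = 6.324 kip/in.
Capacity per unit length: φr_n = 0.75 × 0.6 × 60 × (0.707 × 0.375) = 7.158 kip/in.
6.324 ≤ 7.158 → adequate.

f_max ≈ 6.32 kip/in; adequate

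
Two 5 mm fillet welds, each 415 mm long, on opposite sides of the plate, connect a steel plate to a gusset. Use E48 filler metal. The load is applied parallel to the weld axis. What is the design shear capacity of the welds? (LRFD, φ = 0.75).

φR_n ≈ 634 kN

E48XX → F_EXX = 480 MPa.
Effective throat t_e = 0.707 × 5 = 3.535 mm.
Total length L = 830 mm; A_we = 3.535 × 830 = 2934 mm².
F_nw = 0.6 F_EXX = 0.6 × 480 = 288 MPa.
φR_n = 0.75 × 288 × 2934 × 10⁻³ = 633.8 kN.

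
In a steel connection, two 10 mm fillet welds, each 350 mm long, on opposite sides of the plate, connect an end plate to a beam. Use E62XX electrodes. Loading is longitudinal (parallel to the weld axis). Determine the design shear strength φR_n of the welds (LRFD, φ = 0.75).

E62XX → F_EXX = 620 MPa.
Effective throat t_e = 0.707 × 10 = 7.07 mm.
Total length L = 700 mm; A_we = 7.07 × 700 = 4949 mm².
F_nw = 0.6 F_EXX = 0.6 × 620 = 372 MPa.
φR_n = 0.75 × 372 × 4949 × 10⁻³ = 1381 kN.

φR_n ≈ 1380 kN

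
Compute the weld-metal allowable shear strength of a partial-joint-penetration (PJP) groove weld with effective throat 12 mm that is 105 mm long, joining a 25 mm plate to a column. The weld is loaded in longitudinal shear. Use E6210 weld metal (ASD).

R_n/Ω ≈ 234 kN

E62XX → F_EXX = 620 MPa.
Effective throat (given) t_e = 12 mm.
A_we = 12 × 105 = 1260 mm².
F_nw = 0.6 F_EXX = 372 MPa.
R_n/Ω = (372 × 1260) / 2.0 × 10⁻³ = 234.4 kN.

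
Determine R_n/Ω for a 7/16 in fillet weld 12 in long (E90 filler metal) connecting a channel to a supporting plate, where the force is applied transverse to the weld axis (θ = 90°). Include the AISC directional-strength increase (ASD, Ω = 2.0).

E90XX → F_EXX = 90 ksi.
t_e = 0.707 × 0.4375 = 0.3093 in; A_we = 0.3093 × 12 = 3.712 in².
Directional factor: 1.0 + 0.5 sin^1.5(90°) = 1.5.
F_nw = 0.6 × 90 × 1.5 = 81 ksi.
R_n/Ω = (81 × 3.712) / 2.0 = 150.3 kip.

R_n/Ω ≈ 150 kip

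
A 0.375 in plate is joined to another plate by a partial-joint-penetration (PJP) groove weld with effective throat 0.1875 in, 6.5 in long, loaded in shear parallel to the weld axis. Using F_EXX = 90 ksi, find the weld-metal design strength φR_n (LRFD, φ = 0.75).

φR_n ≈ 49.4 kip

Effective throat (given) t_e = 0.1875 in.
A_we = 0.1875 × 6.5 = 1.219 in².
F_nw = 0.6 F_EXX = 54 ksi.
φR_n = 0.75 × 54 × 1.219 = 49.36 kip.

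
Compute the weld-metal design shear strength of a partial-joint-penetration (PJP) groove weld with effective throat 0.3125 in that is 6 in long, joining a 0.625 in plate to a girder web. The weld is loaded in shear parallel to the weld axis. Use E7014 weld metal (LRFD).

φR_n ≈ 59.1 kip

E70XX → F_EXX = 70 ksi.
Effective throat (given) t_e = 0.3125 in.
A_we = 0.3125 × 6 = 1.875 in².
F_nw = 0.6 F_EXX = 42 ksi.
φR_n = 0.75 × 42 × 1.875 = 59.06 kip.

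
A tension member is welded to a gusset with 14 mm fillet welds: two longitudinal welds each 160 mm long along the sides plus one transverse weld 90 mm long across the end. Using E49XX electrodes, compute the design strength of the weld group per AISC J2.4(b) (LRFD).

E49XX → F_EXX = 490 MPa.
t_e = 0.707 × 14 = 9.898 mm.
R_nwl = 0.6 × 490 × 9.898 × 320 × 10⁻³ = 931.2 kN (longitudinal, 2 welds).
R_nwt = 0.6 × 490 × 9.898 × 90 × 10⁻³ = 261.9 kN (transverse, base value).
(i) R_nwl + R_nwt = 1193 kN; (ii) 0.85 R_nwl + 1.5 R_nwt = 1184 kN.
R_n = max = 1193 kN [governs: (i)]; φR_n = 894.8 kN.

φR_n ≈ 895 kN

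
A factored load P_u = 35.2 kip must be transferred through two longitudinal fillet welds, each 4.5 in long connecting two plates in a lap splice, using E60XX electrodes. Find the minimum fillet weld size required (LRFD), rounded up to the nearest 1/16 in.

w = 1/4 in

E60XX → F_EXX = 60 ksi.
Total weld length L = 9 in.
Required throat t_e = P_u / (φ × 0.6 F_EXX × L) = 35.2 / (0.75 × 0.6 × 60 × 9) = 0.1449 in.
Required leg w = t_e / 0.707 = 0.2049 in → use 1/4 in.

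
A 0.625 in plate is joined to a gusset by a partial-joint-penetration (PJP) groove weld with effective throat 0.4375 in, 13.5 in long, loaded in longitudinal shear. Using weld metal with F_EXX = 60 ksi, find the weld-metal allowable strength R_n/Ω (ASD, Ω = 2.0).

R_n/Ω ≈ 106 kip

Effective throat (given) t_e = 0.4375 in.
A_we = 0.4375 × 13.5 = 5.906 in².
F_nw = 0.6 F_EXX = 36 ksi.
R_n/Ω = (36 × 5.906) / 2.0 = 106.3 kip.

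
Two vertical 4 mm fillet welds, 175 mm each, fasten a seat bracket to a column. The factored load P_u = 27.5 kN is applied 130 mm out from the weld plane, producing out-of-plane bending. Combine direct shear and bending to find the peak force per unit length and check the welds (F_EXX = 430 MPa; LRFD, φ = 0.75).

f_max ≈ 359 N/mm; adequate

L_w = 2 × 175 = 350 mm; section modulus (unit throat) S = 2 × L²/6 = 10210 mm².
Direct shear f_v = P/L_w = 27.5×10³/350 = 78.57 N/mm.
Moment M = P × e = 27.5×10³ × 130 = 3575000 N·mm; bending f_b = M/S = 350.2 N/mm.
f_max = √(f_v² + f_b²) = √(78.57² + 350.2²) = 358.9 N/mm.
φr_n = 0.75 × 0.6 × 430 × (0.707 × 4) = 547.2 N/mm → adequate.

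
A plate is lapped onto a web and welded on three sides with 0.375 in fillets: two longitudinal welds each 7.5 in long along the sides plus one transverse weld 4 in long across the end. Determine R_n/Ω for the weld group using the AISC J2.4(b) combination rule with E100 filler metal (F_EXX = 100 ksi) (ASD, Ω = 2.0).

t_e = 0.707 × 0.375 = 0.2651 in.
R_nwl = 0.6 × 100 × 0.2651 × 15 = 238.6 kip (longitudinal, 2 welds).
R_nwt = 0.6 × 100 × 0.2651 × 4 = 63.63 kip (transverse, base value).
(i) R_nwl + R_nwt = 302.2 kip; (ii) 0.85 R_nwl + 1.5 R_nwt = 298.3 kip.
R_n = max = 302.2 kip [governs: (i)]; R_n/Ω = 151.1 kip.

R_n/Ω ≈ 151 kip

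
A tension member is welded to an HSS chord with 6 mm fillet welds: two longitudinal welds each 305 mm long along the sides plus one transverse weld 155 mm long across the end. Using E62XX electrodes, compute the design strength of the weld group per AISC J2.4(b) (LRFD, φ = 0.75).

φR_n ≈ 905 kN

E62XX → F_EXX = 620 MPa.
t_e = 0.707 × 6 = 4.242 mm.
R_nwl = 0.6 × 620 × 4.242 × 610 × 10⁻³ = 962.6 kN (longitudinal, 2 welds).
R_nwt = 0.6 × 620 × 4.242 × 155 × 10⁻³ = 244.6 kN (transverse, base value).
(i) R_nwl + R_nwt = 1207 kN; (ii) 0.85 R_nwl + 1.5 R_nwt = 1185 kN.
R_n = max = 1207 kN [governs: (i)]; φR_n = 905.4 kN.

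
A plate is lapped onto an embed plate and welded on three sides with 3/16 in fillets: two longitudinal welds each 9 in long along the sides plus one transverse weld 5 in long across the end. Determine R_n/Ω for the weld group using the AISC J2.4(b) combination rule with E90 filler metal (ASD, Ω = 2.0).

R_n/Ω ≈ 82.3 kip

E90XX → F_EXX = 90 ksi.
t_e = 0.707 × 0.1875 = 0.1326 in.
R_nwl = 0.6 × 90 × 0.1326 × 18 = 128.9 kip (longitudinal, 2 welds).
R_nwt = 0.6 × 90 × 0.1326 × 5 = 35.79 kip (transverse, base value).
(i) R_nwl + R_nwt = 164.6 kip; (ii) 0.85 R_nwl + 1.5 R_nwt = 163.2 kip.
R_n = max = 164.6 kip [governs: (i)]; R_n/Ω = 82.32 kip.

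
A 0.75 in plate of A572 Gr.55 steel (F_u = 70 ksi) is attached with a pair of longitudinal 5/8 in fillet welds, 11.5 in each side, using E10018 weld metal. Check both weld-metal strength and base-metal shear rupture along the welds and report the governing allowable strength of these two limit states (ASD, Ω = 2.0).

R_n/Ω ≈ 305 kip (weld metal governs)

E100XX → F_EXX = 100 ksi.
t_e = 0.707 × 0.625 = 0.4419 in; L = 23 in.
Weld metal: R_n/Ω = (1/2.0) × 0.6 × 100 × 0.4419 × 23 = 304.9 kip.
Base metal (shear rupture): R_n/Ω = (1/2.0) × 0.6 × 70 × 0.75 × 23 = 362.2 kip.
Governing: weld metal.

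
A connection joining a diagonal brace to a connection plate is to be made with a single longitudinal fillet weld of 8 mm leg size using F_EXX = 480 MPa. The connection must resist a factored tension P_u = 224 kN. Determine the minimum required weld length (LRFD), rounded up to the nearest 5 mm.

Throat t_e = 0.707 × 8 = 5.656 mm.
φr_n = 0.75 × 0.6 × 480 × 5.656 × 10⁻³ = 1.222 kN/mm.
L_req = P_u / φr_n = 224 / 1.222 = 183.4 mm total.
Round up → use L = 185 mm.

L = 185 mm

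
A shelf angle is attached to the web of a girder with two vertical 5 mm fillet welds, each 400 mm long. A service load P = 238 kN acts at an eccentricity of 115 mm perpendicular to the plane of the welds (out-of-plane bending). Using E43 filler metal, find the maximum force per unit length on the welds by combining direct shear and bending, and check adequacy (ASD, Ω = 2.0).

E43XX → F_EXX = 430 MPa.
L_w = 2 × 400 = 800 mm; section modulus (unit throat) S = 2 × L²/6 = 53330 mm².
Direct shear f_v = P/L_w = 238×10³/800 = 297.5 N/mm.
Moment M = P × e = 238×10³ × 115 = 27370000 N·mm; bending f_b = M/S = 513.2 N/mm.
f_max = √(f_v² + f_b²) = √(297.5² + 513.2²) = 593.2 N/mm.
r_n/Ω = (1/2.0) × 0.6 × 430 × (0.707 × 5) = 456 N/mm → NOT adequate.

f_max ≈ 593 N/mm; NOT adequate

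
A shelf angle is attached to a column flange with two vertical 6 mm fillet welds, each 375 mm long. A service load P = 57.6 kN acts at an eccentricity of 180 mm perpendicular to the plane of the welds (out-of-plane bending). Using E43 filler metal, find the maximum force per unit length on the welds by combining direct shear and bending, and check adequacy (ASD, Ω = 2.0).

f_max ≈ 234 N/mm; adequate

E43XX → F_EXX = 430 MPa.
L_w = 2 × 375 = 750 mm; section modulus (unit throat) S = 2 × L²/6 = 46880 mm².
Direct shear f_v = P/L_w = 57.6×10³/750 = 76.8 N/mm.
Moment M = P × e = 57.6×10³ × 180 = 10368000 N·mm; bending f_b = M/S = 221.2 N/mm.
f_max = √(f_v² + f_b²) = √(76.8² + 221.2²) = 234.1 N/mm.
r_n/Ω = (1/2.0) × 0.6 × 430 × (0.707 × 6) = 547.2 N/mm → adequate.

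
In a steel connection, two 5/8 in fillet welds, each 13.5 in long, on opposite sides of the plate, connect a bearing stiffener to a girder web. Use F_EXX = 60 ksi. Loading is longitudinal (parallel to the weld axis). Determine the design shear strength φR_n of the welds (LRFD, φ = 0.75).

φR_n ≈ 322 kip

Effective throat t_e = 0.707 × 0.625 = 0.4419 in.
Total length L = 27 in; A_we = 0.4419 × 27 = 11.93 in².
F_nw = 0.6 F_EXX = 0.6 × 60 = 36 ksi.
φR_n = 0.75 × 36 × 11.93 = 322.1 kip.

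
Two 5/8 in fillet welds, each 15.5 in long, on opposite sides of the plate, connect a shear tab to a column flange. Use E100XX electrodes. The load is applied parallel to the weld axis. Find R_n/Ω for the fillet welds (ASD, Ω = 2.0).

E100XX → F_EXX = 100 ksi.
Effective throat t_e = 0.707 × 0.625 = 0.4419 in.
Total length L = 31 in; A_we = 0.4419 × 31 = 13.7 in².
F_nw = 0.6 F_EXX = 0.6 × 100 = 60 ksi.
R_n = 60 × 13.7 = 821.9 kips; R_n/Ω = 821.9/2.0 = 410.9 kips.

R_n/Ω ≈ 411 kips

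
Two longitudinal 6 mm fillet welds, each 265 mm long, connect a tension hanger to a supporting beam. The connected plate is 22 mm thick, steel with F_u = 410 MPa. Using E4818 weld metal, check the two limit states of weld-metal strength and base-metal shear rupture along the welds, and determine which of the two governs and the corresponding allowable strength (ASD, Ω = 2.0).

R_n/Ω ≈ 324 kN (weld metal governs)

E48XX → F_EXX = 480 MPa.
t_e = 0.707 × 6 = 4.242 mm; L = 530 mm.
Weld metal: R_n/Ω = (1/2.0) × 0.6 × 480 × 4.242 × 530 × 10⁻³ = 323.7 kN.
Base metal (shear rupture): R_n/Ω = (1/2.0) × 0.6 × 410 × 22 × 530 × 10⁻³ = 1434 kN.
Governing: weld metal.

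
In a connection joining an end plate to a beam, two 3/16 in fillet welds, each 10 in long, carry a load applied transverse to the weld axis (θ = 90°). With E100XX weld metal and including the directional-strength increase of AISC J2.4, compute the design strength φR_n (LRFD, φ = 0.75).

E100XX → F_EXX = 100 ksi.
t_e = 0.707 × 0.1875 = 0.1326 in; A_we = 0.1326 × 20 = 2.651 in².
Directional factor: 1.0 + 0.5 sin^1.5(90°) = 1.5.
F_nw = 0.6 × 100 × 1.5 = 90 ksi.
φR_n = 0.75 × 90 × 2.651 = 179 kips.

φR_n ≈ 179 kips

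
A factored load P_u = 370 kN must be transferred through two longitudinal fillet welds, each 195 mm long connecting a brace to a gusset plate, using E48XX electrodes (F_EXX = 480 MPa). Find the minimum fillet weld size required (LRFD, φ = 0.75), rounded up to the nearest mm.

Total weld length L = 390 mm.
Required throat t_e = P_u / (φ × 0.6 F_EXX × L) = 370 / (0.75 × 0.6 × 480 × 390 × 10⁻³) = 4.392 mm.
Required leg w = t_e / 0.707 = 6.212 mm → use 7 mm.

w = 7 mm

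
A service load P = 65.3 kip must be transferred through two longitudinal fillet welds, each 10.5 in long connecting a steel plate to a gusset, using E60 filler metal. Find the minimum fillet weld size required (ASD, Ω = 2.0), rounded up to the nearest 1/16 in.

w = 1/4 in

E60XX → F_EXX = 60 ksi.
Total weld length L = 21 in.
Required throat t_e = P × Ω / (0.6 F_EXX × L) = 65.3 × 2.0 / (0.6 × 60 × 21) = 0.1728 in.
Required leg w = t_e / 0.707 = 0.2443 in → use 1/4 in.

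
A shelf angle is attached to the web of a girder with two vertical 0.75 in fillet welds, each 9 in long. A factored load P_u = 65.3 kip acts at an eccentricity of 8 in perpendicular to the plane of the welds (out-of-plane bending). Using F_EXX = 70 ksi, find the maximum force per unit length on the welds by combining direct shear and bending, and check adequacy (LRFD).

f_max ≈ 19.7 kip/in; NOT adequate

L_w = 2 × 9 = 18 in; section modulus (unit throat) S = 2 × L²/6 = 27 in².
Direct shear f_v = P/L_w = 65.3/18 = 3.628 kip/in.
Moment M = P × e = 65.3 × 8 = 522.4 kip·in; bending f_b = M/S = 19.35 kip/in.
f_max = √(f_v² + f_b²) = √(3.628² + 19.35²) = 19.69 kip/in.
φr_n = 0.75 × 0.6 × 70 × (0.707 × 0.75) = 16.7 kip/in → NOT adequate.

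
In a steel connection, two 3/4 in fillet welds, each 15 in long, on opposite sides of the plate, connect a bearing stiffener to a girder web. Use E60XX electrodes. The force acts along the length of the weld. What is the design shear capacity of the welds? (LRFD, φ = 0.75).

E60XX → F_EXX = 60 ksi.
Effective throat t_e = 0.707 × 0.75 = 0.5302 in.
Total length L = 30 in; A_we = 0.5302 × 30 = 15.91 in².
F_nw = 0.6 F_EXX = 0.6 × 60 = 36 ksi.
φR_n = 0.75 × 36 × 15.91 = 429.5 kips.

φR_n ≈ 430 kips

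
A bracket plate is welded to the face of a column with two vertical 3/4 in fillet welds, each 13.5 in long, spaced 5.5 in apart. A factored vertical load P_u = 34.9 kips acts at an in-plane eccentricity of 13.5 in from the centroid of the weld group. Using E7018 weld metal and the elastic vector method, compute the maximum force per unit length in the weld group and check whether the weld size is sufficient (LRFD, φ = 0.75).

f_max ≈ 6.2 kip/in; adequate

E70XX → F_EXX = 70 ksi.
Total weld length L_w = 27 in. Treat welds as unit-width lines.
Polar moment about centroid: J = 2[d³/12 + d(b/2)²] = 2[13.5³/12 + 13.5×2.75²] = 614.2 in³.
Direct shear f_v = P/L_w = 34.9 / 27 = 1.293 kip/in (vertical).
Torsion M = P·e = 34.9 × 13.5 = 471.15 kip·in.
Critical point at (x, y) = (2.75, 6.75) from centroid. f_tx = M·y/J = 5.177 kip/in; f_ty = M·x/J = 2.109 kip/in.
Resultant f_max = √[f_tx² + (f_v + f_ty)²] = √[5.177² + (1.293 + 2.109)²] = 6.195 kip/in.
Capacity per unit length: φr_n = 0.75 × 0.6 × 70 × (0.707 × 0.75) = 16.7 kip/in.
6.195 ≤ 16.7 → adequate.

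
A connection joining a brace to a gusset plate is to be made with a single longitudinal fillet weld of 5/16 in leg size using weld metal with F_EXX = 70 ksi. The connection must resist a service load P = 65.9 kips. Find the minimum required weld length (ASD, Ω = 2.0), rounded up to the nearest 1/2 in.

Throat t_e = 0.707 × 0.3125 = 0.2209 in.
r_n/Ω = (0.6 × 70 × 0.2209) / 2.0 = 4.64 kip/in.
L_req = P / (r_n/Ω) = 65.9 / 4.64 = 14.2 in total.
Round up → use L = 14.5 in.

L = 14.5 in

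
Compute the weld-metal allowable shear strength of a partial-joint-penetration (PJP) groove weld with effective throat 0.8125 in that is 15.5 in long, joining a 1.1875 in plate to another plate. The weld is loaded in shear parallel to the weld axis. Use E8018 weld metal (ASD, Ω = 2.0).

E80XX → F_EXX = 80 ksi.
Effective throat (given) t_e = 0.8125 in.
A_we = 0.8125 × 15.5 = 12.59 in².
F_nw = 0.6 F_EXX = 48 ksi.
R_n/Ω = (48 × 12.59) / 2.0 = 302.2 kips.

R_n/Ω ≈ 302 kips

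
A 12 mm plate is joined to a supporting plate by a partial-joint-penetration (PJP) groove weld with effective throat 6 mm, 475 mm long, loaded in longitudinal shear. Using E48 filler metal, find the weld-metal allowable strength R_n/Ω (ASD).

E48XX → F_EXX = 480 MPa.
Effective throat (given) t_e = 6 mm.
A_we = 6 × 475 = 2850 mm².
F_nw = 0.6 F_EXX = 288 MPa.
R_n/Ω = (288 × 2850) / 2.0 × 10⁻³ = 410.4 kN.

R_n/Ω ≈ 410 kN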